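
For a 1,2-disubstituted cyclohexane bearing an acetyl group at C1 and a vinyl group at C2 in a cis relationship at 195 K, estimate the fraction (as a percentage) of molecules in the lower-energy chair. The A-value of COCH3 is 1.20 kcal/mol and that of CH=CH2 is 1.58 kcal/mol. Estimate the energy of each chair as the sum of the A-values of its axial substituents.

C1 and C2 have opposite parity, so for the cis isomer the two substituents are one axial and one equatorial in each chair.
Chair I (acetyl axial, vinyl equatorial): E = 1.20 kcal/mol; chair II (acetyl equatorial, vinyl axial): E = 1.58 kcal/mol.
ΔG = 0.38 kcal/mol between the two chairs.
K = exp(ΔG/RT) with R = 1.987×10⁻³ kcal mol⁻¹ K⁻¹ and T = 195 K gives K ≈ 2.67.
Fraction in the lower-energy chair = K/(K+1) = 72.7%.

72.7%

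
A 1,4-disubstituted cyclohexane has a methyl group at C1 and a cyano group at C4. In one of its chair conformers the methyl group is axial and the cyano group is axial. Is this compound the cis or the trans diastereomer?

C1 and C4 have opposite parity, so their axial bonds point in opposite directions.
With opposite-parity carbons, two substituents on the same face are one axial and one equatorial; opposite faces give both axial or both equatorial.
Here the groups are axial/axial → opposite face → trans.

trans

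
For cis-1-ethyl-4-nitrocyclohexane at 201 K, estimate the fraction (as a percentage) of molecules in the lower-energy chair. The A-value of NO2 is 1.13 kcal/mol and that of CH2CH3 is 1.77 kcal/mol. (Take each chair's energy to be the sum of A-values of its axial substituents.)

C1 and C4 have opposite parity, so for the cis isomer the two substituents are one axial and one equatorial in each chair.
Chair I (nitro axial, ethyl equatorial): E = 1.13 kcal/mol; chair II (nitro equatorial, ethyl axial): E = 1.77 kcal/mol.
ΔG = 0.64 kcal/mol between the two chairs.
K = exp(ΔG/RT) with R = 1.987×10⁻³ kcal mol⁻¹ K⁻¹ and T = 201 K gives K ≈ 4.97.
Fraction in the lower-energy chair = K/(K+1) = 83.2%.

83.2%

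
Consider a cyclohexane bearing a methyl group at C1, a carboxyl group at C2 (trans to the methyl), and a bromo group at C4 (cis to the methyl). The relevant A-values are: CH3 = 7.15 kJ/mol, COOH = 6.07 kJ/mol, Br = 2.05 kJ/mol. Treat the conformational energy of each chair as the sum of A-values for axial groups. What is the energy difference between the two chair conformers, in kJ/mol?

Chair I (methyl axial, carboxyl axial, bromo equatorial): E = 13.22 kJ/mol.
Chair II (methyl equatorial, carboxyl equatorial, bromo axial): E = 2.05 kJ/mol.
ΔE = 13.22 − 2.05 = 11.17 kJ/mol; chair II is more stable.

11.17 kJ/mol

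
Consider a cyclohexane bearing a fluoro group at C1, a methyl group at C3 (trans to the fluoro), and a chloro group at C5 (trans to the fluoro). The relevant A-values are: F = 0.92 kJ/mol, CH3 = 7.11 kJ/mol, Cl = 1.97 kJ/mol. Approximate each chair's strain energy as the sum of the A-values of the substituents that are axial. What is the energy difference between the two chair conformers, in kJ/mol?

8.16 kJ/mol

Chair I (fluoro axial, methyl equatorial, chloro equatorial): E = 0.92 kJ/mol.
Chair II (fluoro equatorial, methyl axial, chloro axial): E = 9.08 kJ/mol.
ΔE = 9.08 − 0.92 = 8.16 kJ/mol; chair I is more stable.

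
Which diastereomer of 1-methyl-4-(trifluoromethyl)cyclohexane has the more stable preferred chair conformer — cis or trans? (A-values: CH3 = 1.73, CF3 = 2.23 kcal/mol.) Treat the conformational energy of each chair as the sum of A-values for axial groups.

At 1,4 positions (parity opposite): cis → (a,e or e,a); trans → (e,e or a,a).
Best chair for cis: E = 1.73 kcal/mol; best chair for trans: E = 0.00 kcal/mol.
The trans isomer is lower by 1.73 kcal/mol.

trans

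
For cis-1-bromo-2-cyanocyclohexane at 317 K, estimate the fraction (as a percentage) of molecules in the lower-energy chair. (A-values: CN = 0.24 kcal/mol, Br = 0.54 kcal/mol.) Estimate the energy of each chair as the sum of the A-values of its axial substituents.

C1 and C2 have opposite parity, so for the cis isomer the two substituents are one axial and one equatorial in each chair.
Chair I (cyano axial, bromo equatorial): E = 0.24 kcal/mol; chair II (cyano equatorial, bromo axial): E = 0.54 kcal/mol.
ΔG = 0.30 kcal/mol between the two chairs.
K = exp(ΔG/RT) with R = 1.987×10⁻³ kcal mol⁻¹ K⁻¹ and T = 317 K gives K ≈ 1.61.
Fraction in the lower-energy chair = K/(K+1) = 61.7%.

61.7%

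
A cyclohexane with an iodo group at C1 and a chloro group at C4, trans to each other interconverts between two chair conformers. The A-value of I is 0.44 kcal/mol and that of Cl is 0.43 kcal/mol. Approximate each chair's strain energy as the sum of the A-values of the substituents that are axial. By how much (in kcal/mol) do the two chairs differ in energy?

0.87 kcal/mol

C1 and C4 have opposite parity, so for the trans isomer the two substituents are e,e in one chair and a,a in the other.
Chair I (iodo axial, chloro axial): E = 0.87 kcal/mol.
Chair II (iodo equatorial, chloro equatorial): E = 0.00 kcal/mol.
ΔE = 0.87 − 0.00 = 0.87 kcal/mol; chair II is more stable.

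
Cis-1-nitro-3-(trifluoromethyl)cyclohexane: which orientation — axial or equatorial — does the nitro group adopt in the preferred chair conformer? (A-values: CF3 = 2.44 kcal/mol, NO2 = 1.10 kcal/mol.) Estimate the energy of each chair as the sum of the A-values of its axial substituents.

equatorial

C1 and C3 have the same parity, so for the cis isomer the two substituents are e,e in one chair and a,a in the other.
Chair I (trifluoromethyl axial, nitro axial): E = 3.54 kcal/mol.
Chair II (trifluoromethyl equatorial, nitro equatorial): E = 0.00 kcal/mol.
Chair II is the more stable (lower-energy) conformer, and in that chair the nitro group is equatorial.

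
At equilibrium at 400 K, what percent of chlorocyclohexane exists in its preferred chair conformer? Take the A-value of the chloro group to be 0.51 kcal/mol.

65.5%

One chair has the chloro group axial (E = 0.51 kcal/mol) and the other has it equatorial (E = 0).
ΔG = 0.51 kcal/mol between the two chairs.
K = exp(ΔG/RT) with R = 1.987×10⁻³ kcal mol⁻¹ K⁻¹ and T = 400 K gives K ≈ 1.9.
Fraction in the lower-energy chair = K/(K+1) = 65.5%.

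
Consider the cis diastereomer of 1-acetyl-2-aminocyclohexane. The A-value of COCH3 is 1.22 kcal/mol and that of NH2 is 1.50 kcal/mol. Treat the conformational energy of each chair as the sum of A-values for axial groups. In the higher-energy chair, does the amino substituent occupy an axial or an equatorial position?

axial

C1 and C2 have opposite parity, so for the cis isomer the two substituents are one axial and one equatorial in each chair.
Chair I (acetyl axial, amino equatorial): E = 1.22 kcal/mol.
Chair II (acetyl equatorial, amino axial): E = 1.50 kcal/mol.
Chair II is the less stable (higher-energy) conformer, and in that chair the amino group is axial.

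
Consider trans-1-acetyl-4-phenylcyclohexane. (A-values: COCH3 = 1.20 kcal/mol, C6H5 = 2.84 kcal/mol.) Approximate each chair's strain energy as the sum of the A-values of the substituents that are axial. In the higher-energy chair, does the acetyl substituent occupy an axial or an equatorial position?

axial

C1 and C4 have opposite parity, so for the trans isomer the two substituents are e,e in one chair and a,a in the other.
Chair I (acetyl axial, phenyl axial): E = 4.04 kcal/mol.
Chair II (acetyl equatorial, phenyl equatorial): E = 0.00 kcal/mol.
Chair I is the less stable (higher-energy) conformer, and in that chair the acetyl group is axial.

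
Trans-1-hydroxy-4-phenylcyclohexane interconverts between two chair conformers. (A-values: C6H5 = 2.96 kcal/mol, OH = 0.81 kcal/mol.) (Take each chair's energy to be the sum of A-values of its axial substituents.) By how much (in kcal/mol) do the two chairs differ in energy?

C1 and C4 have opposite parity, so for the trans isomer the two substituents are e,e in one chair and a,a in the other.
Chair I (phenyl axial, hydroxyl axial): E = 3.77 kcal/mol.
Chair II (phenyl equatorial, hydroxyl equatorial): E = 0.00 kcal/mol.
ΔE = 3.77 − 0.00 = 3.77 kcal/mol; chair II is more stable.

3.77 kcal/mol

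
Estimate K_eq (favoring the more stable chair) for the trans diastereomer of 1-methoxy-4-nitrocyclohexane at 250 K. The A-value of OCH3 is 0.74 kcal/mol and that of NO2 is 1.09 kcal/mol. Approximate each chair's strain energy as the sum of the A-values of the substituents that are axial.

K ≈ 39.8

C1 and C4 have opposite parity, so for the trans isomer the two substituents are e,e in one chair and a,a in the other.
Chair I (methoxy axial, nitro axial): E = 1.83 kcal/mol; chair II (methoxy equatorial, nitro equatorial): E = 0.00 kcal/mol.
ΔG = 1.83 kcal/mol between the two chairs.
K = exp(ΔG/RT) with R = 1.987×10⁻³ kcal mol⁻¹ K⁻¹ and T = 250 K gives K ≈ 39.8.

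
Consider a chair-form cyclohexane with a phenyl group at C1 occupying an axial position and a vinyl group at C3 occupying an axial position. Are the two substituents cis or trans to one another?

C1 and C3 have the same parity, so their axial bonds point in the same direction.
With same-parity carbons, two substituents on the same face are both axial or both equatorial; opposite faces give one of each.
Here the groups are axial/axial → same face → cis.

cis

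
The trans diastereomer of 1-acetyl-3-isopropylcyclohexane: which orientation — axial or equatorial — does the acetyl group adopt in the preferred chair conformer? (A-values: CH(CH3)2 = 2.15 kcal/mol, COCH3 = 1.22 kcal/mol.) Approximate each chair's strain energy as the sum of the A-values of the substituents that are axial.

axial

C1 and C3 have the same parity, so for the trans isomer the two substituents are one axial and one equatorial in each chair.
Chair I (isopropyl axial, acetyl equatorial): E = 2.15 kcal/mol.
Chair II (isopropyl equatorial, acetyl axial): E = 1.22 kcal/mol.
Chair II is the more stable (lower-energy) conformer, and in that chair the acetyl group is axial.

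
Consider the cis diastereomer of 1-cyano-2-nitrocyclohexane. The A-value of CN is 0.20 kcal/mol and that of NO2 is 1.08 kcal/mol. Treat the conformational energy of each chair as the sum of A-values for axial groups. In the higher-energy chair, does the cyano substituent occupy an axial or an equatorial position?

equatorial

C1 and C2 have opposite parity, so for the cis isomer the two substituents are one axial and one equatorial in each chair.
Chair I (cyano axial, nitro equatorial): E = 0.20 kcal/mol.
Chair II (cyano equatorial, nitro axial): E = 1.08 kcal/mol.
Chair II is the less stable (higher-energy) conformer, and in that chair the cyano group is equatorial.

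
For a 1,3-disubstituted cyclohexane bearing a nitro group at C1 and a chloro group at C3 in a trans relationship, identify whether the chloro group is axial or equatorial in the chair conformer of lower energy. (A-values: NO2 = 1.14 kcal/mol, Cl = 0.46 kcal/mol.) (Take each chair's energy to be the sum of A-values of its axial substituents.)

C1 and C3 have the same parity, so for the trans isomer the two substituents are one axial and one equatorial in each chair.
Chair I (nitro axial, chloro equatorial): E = 1.14 kcal/mol.
Chair II (nitro equatorial, chloro axial): E = 0.46 kcal/mol.
Chair II is the more stable (lower-energy) conformer, and in that chair the chloro group is axial.

axial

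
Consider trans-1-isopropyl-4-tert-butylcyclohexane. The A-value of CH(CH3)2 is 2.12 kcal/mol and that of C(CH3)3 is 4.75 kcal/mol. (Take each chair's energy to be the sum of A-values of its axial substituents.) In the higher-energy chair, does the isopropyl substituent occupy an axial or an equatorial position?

axial

C1 and C4 have opposite parity, so for the trans isomer the two substituents are e,e in one chair and a,a in the other.
Chair I (isopropyl axial, tert-butyl axial): E = 6.87 kcal/mol.
Chair II (isopropyl equatorial, tert-butyl equatorial): E = 0.00 kcal/mol.
Chair I is the less stable (higher-energy) conformer, and in that chair the isopropyl group is axial.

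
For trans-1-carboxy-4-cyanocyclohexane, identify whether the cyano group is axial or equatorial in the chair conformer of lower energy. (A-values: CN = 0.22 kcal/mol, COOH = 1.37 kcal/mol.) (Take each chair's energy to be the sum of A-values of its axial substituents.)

equatorial

C1 and C4 have opposite parity, so for the trans isomer the two substituents are e,e in one chair and a,a in the other.
Chair I (cyano axial, carboxyl axial): E = 1.59 kcal/mol.
Chair II (cyano equatorial, carboxyl equatorial): E = 0.00 kcal/mol.
Chair II is the more stable (lower-energy) conformer, and in that chair the cyano group is equatorial.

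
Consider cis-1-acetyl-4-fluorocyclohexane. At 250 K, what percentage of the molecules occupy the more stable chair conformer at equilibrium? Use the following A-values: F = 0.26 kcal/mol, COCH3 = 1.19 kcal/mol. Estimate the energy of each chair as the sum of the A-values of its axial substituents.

86.7%

C1 and C4 have opposite parity, so for the cis isomer the two substituents are one axial and one equatorial in each chair.
Chair I (fluoro axial, acetyl equatorial): E = 0.26 kcal/mol; chair II (fluoro equatorial, acetyl axial): E = 1.19 kcal/mol.
ΔG = 0.93 kcal/mol between the two chairs.
K = exp(ΔG/RT) with R = 1.987×10⁻³ kcal mol⁻¹ K⁻¹ and T = 250 K gives K ≈ 6.5.
Fraction in the lower-energy chair = K/(K+1) = 86.7%.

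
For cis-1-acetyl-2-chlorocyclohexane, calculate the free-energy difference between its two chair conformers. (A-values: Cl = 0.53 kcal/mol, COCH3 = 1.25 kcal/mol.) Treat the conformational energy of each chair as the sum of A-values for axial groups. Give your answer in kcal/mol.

0.72 kcal/mol

C1 and C2 have opposite parity, so for the cis isomer the two substituents are one axial and one equatorial in each chair.
Chair I (chloro axial, acetyl equatorial): E = 0.53 kcal/mol.
Chair II (chloro equatorial, acetyl axial): E = 1.25 kcal/mol.
ΔE = 1.25 − 0.53 = 0.72 kcal/mol; chair I is more stable.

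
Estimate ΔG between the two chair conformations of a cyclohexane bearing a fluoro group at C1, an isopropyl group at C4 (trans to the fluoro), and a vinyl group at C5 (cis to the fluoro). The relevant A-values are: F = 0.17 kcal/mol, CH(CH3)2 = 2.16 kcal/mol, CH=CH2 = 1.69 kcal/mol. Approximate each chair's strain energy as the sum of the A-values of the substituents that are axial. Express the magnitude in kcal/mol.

4.02 kcal/mol

Chair I (fluoro axial, isopropyl axial, vinyl axial): E = 4.02 kcal/mol.
Chair II (fluoro equatorial, isopropyl equatorial, vinyl equatorial): E = 0.00 kcal/mol.
ΔE = 4.02 − 0.00 = 4.02 kcal/mol; chair II is more stable.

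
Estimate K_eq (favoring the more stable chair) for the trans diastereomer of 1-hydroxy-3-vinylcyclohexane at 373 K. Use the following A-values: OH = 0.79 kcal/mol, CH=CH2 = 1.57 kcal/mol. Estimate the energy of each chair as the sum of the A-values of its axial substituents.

K ≈ 2.86

C1 and C3 have the same parity, so for the trans isomer the two substituents are one axial and one equatorial in each chair.
Chair I (hydroxyl axial, vinyl equatorial): E = 0.79 kcal/mol; chair II (hydroxyl equatorial, vinyl axial): E = 1.57 kcal/mol.
ΔG = 0.78 kcal/mol between the two chairs.
K = exp(ΔG/RT) with R = 1.987×10⁻³ kcal mol⁻¹ K⁻¹ and T = 373 K gives K ≈ 2.86.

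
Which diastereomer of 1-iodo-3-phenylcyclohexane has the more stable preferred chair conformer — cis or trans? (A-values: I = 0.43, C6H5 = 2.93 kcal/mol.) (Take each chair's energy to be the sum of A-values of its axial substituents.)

At 1,3 positions (parity same): cis → (e,e or a,a); trans → (a,e or e,a).
Best chair for cis: E = 0.00 kcal/mol; best chair for trans: E = 0.43 kcal/mol.
The cis isomer is lower by 0.43 kcal/mol.

cis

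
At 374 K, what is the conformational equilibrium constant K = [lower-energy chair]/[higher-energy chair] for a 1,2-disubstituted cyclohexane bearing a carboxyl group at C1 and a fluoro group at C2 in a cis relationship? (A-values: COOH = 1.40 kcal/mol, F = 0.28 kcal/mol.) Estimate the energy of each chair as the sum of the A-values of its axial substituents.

K ≈ 4.51

C1 and C2 have opposite parity, so for the cis isomer the two substituents are one axial and one equatorial in each chair.
Chair I (carboxyl axial, fluoro equatorial): E = 1.40 kcal/mol; chair II (carboxyl equatorial, fluoro axial): E = 0.28 kcal/mol.
ΔG = 1.12 kcal/mol between the two chairs.
K = exp(ΔG/RT) with R = 1.987×10⁻³ kcal mol⁻¹ K⁻¹ and T = 374 K gives K ≈ 4.51.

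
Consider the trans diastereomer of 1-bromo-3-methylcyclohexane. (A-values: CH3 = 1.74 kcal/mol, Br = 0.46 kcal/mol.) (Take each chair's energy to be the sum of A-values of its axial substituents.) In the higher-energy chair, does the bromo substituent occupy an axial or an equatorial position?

C1 and C3 have the same parity, so for the trans isomer the two substituents are one axial and one equatorial in each chair.
Chair I (methyl axial, bromo equatorial): E = 1.74 kcal/mol.
Chair II (methyl equatorial, bromo axial): E = 0.46 kcal/mol.
Chair I is the less stable (higher-energy) conformer, and in that chair the bromo group is equatorial.

equatorial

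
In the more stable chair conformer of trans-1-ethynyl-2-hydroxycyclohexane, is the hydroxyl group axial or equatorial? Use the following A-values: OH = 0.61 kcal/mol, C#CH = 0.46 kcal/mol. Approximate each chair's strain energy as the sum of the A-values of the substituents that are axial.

C1 and C2 have opposite parity, so for the trans isomer the two substituents are e,e in one chair and a,a in the other.
Chair I (hydroxyl axial, ethynyl axial): E = 1.07 kcal/mol.
Chair II (hydroxyl equatorial, ethynyl equatorial): E = 0.00 kcal/mol.
Chair II is the more stable (lower-energy) conformer, and in that chair the hydroxyl group is equatorial.

equatorial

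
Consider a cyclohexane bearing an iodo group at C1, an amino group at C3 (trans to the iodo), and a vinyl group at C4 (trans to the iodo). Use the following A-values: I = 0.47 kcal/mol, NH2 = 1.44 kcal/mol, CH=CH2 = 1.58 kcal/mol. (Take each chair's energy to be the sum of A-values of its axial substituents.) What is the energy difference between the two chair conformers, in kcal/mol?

Chair I (iodo axial, amino equatorial, vinyl axial): E = 2.05 kcal/mol.
Chair II (iodo equatorial, amino axial, vinyl equatorial): E = 1.44 kcal/mol.
ΔE = 2.05 − 1.44 = 0.61 kcal/mol; chair II is more stable.

0.61 kcal/mol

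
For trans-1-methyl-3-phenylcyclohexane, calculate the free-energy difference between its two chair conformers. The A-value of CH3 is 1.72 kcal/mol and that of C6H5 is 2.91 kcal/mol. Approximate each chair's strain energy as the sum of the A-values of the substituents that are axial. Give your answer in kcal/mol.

1.19 kcal/mol

C1 and C3 have the same parity, so for the trans isomer the two substituents are one axial and one equatorial in each chair.
Chair I (methyl axial, phenyl equatorial): E = 1.72 kcal/mol.
Chair II (methyl equatorial, phenyl axial): E = 2.91 kcal/mol.
ΔE = 2.91 − 1.72 = 1.19 kcal/mol; chair I is more stable.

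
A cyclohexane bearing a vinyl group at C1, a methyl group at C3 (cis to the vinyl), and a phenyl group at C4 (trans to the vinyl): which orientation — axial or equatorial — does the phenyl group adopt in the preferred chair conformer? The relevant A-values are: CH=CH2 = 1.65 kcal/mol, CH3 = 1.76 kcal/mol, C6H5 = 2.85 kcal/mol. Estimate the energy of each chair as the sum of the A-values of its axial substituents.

equatorial

Chair I (vinyl axial, methyl axial, phenyl axial): E = 6.26 kcal/mol.
Chair II (vinyl equatorial, methyl equatorial, phenyl equatorial): E = 0.00 kcal/mol.
Chair II is the more stable (lower-energy) conformer, and in that chair the phenyl group is equatorial.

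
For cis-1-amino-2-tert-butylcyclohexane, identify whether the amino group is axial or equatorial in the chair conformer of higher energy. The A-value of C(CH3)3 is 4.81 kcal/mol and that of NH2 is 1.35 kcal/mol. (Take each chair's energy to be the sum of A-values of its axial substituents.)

equatorial

C1 and C2 have opposite parity, so for the cis isomer the two substituents are one axial and one equatorial in each chair.
Chair I (tert-butyl axial, amino equatorial): E = 4.81 kcal/mol.
Chair II (tert-butyl equatorial, amino axial): E = 1.35 kcal/mol.
Chair I is the less stable (higher-energy) conformer, and in that chair the amino group is equatorial.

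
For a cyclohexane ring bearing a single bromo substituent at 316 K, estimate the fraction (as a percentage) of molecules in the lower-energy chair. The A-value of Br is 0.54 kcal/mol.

70.3%

One chair has the bromo group axial (E = 0.54 kcal/mol) and the other has it equatorial (E = 0).
ΔG = 0.54 kcal/mol between the two chairs.
K = exp(ΔG/RT) with R = 1.987×10⁻³ kcal mol⁻¹ K⁻¹ and T = 316 K gives K ≈ 2.36.
Fraction in the lower-energy chair = K/(K+1) = 70.3%.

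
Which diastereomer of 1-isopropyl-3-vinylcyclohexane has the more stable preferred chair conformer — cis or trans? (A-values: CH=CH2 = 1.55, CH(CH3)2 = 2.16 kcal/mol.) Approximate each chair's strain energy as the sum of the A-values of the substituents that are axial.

cis

At 1,3 positions (parity same): cis → (e,e or a,a); trans → (a,e or e,a).
Best chair for cis: E = 0.00 kcal/mol; best chair for trans: E = 1.55 kcal/mol.
The cis isomer is lower by 1.55 kcal/mol.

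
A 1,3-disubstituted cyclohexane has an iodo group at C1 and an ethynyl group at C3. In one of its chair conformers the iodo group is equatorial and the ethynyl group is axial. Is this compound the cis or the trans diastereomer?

C1 and C3 have the same parity, so their axial bonds point in the same direction.
With same-parity carbons, two substituents on the same face are both axial or both equatorial; opposite faces give one of each.
Here the groups are equatorial/axial → opposite face → trans.

trans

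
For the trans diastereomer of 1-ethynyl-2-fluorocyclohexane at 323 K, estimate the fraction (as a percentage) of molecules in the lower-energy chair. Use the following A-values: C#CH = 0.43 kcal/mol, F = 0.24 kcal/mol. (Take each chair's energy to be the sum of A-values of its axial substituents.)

C1 and C2 have opposite parity, so for the trans isomer the two substituents are e,e in one chair and a,a in the other.
Chair I (ethynyl axial, fluoro axial): E = 0.67 kcal/mol; chair II (ethynyl equatorial, fluoro equatorial): E = 0.00 kcal/mol.
ΔG = 0.67 kcal/mol between the two chairs.
K = exp(ΔG/RT) with R = 1.987×10⁻³ kcal mol⁻¹ K⁻¹ and T = 323 K gives K ≈ 2.84.
Fraction in the lower-energy chair = K/(K+1) = 74.0%.

74.0%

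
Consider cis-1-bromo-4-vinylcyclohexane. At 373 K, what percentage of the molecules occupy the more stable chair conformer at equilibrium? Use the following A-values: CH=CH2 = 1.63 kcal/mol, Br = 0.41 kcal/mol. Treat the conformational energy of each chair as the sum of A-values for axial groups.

83.8%

C1 and C4 have opposite parity, so for the cis isomer the two substituents are one axial and one equatorial in each chair.
Chair I (vinyl axial, bromo equatorial): E = 1.63 kcal/mol; chair II (vinyl equatorial, bromo axial): E = 0.41 kcal/mol.
ΔG = 1.22 kcal/mol between the two chairs.
K = exp(ΔG/RT) with R = 1.987×10⁻³ kcal mol⁻¹ K⁻¹ and T = 373 K gives K ≈ 5.19.
Fraction in the lower-energy chair = K/(K+1) = 83.8%.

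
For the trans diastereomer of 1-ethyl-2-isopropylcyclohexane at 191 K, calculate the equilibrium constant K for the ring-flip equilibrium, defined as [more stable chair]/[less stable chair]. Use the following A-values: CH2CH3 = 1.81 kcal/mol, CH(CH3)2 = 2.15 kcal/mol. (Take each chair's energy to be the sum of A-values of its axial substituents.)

K ≈ 34007

C1 and C2 have opposite parity, so for the trans isomer the two substituents are e,e in one chair and a,a in the other.
Chair I (ethyl axial, isopropyl axial): E = 3.96 kcal/mol; chair II (ethyl equatorial, isopropyl equatorial): E = 0.00 kcal/mol.
ΔG = 3.96 kcal/mol between the two chairs.
K = exp(ΔG/RT) with R = 1.987×10⁻³ kcal mol⁻¹ K⁻¹ and T = 191 K gives K ≈ 3.4e+04.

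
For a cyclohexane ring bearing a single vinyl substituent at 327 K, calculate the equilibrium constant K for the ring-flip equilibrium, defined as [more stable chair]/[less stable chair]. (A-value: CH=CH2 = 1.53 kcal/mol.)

One chair has the vinyl group axial (E = 1.53 kcal/mol) and the other has it equatorial (E = 0).
ΔG = 1.53 kcal/mol between the two chairs.
K = exp(ΔG/RT) with R = 1.987×10⁻³ kcal mol⁻¹ K⁻¹ and T = 327 K gives K ≈ 10.5.

K ≈ 10.5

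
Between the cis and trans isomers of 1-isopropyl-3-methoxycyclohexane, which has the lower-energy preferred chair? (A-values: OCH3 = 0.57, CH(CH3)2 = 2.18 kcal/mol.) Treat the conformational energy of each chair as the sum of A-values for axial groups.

cis

At 1,3 positions (parity same): cis → (e,e or a,a); trans → (a,e or e,a).
Best chair for cis: E = 0.00 kcal/mol; best chair for trans: E = 0.57 kcal/mol.
The cis isomer is lower by 0.57 kcal/mol.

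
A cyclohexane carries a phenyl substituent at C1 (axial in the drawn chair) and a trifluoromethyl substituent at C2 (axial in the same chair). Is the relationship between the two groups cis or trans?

trans

C1 and C2 have opposite parity, so their axial bonds point in opposite directions.
With opposite-parity carbons, two substituents on the same face are one axial and one equatorial; opposite faces give both axial or both equatorial.
Here the groups are axial/axial → opposite face → trans.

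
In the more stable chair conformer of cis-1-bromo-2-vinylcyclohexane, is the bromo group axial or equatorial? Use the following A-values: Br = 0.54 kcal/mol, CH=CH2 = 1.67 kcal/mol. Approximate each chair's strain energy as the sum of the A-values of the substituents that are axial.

C1 and C2 have opposite parity, so for the cis isomer the two substituents are one axial and one equatorial in each chair.
Chair I (bromo axial, vinyl equatorial): E = 0.54 kcal/mol.
Chair II (bromo equatorial, vinyl axial): E = 1.67 kcal/mol.
Chair I is the more stable (lower-energy) conformer, and in that chair the bromo group is axial.

axial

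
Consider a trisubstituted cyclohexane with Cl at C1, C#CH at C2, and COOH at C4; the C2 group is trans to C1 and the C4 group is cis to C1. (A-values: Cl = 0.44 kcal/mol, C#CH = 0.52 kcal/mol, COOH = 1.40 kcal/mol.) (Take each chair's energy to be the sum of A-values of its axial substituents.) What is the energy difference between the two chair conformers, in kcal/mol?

0.44 kcal/mol

Chair I (chloro axial, ethynyl axial, carboxyl equatorial): E = 0.96 kcal/mol.
Chair II (chloro equatorial, ethynyl equatorial, carboxyl axial): E = 1.40 kcal/mol.
ΔE = 1.40 − 0.96 = 0.44 kcal/mol; chair I is more stable.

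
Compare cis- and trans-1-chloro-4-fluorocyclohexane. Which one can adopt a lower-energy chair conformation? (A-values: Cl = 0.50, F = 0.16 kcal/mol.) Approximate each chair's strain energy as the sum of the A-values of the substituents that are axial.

At 1,4 positions (parity opposite): cis → (a,e or e,a); trans → (e,e or a,a).
Best chair for cis: E = 0.16 kcal/mol; best chair for trans: E = 0.00 kcal/mol.
The trans isomer is lower by 0.16 kcal/mol.

trans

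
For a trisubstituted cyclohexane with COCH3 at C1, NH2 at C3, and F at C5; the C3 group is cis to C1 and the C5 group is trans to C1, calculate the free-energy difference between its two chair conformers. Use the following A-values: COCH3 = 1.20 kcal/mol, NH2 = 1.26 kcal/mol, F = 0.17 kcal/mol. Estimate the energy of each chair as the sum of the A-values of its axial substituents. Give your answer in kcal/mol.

Chair I (acetyl axial, amino axial, fluoro equatorial): E = 2.46 kcal/mol.
Chair II (acetyl equatorial, amino equatorial, fluoro axial): E = 0.17 kcal/mol.
ΔE = 2.46 − 0.17 = 2.29 kcal/mol; chair II is more stable.

2.29 kcal/mol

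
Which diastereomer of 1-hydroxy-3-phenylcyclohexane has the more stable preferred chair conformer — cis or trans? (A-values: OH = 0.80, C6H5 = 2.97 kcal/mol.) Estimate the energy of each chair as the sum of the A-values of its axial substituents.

At 1,3 positions (parity same): cis → (e,e or a,a); trans → (a,e or e,a).
Best chair for cis: E = 0.00 kcal/mol; best chair for trans: E = 0.80 kcal/mol.
The cis isomer is lower by 0.80 kcal/mol.

cis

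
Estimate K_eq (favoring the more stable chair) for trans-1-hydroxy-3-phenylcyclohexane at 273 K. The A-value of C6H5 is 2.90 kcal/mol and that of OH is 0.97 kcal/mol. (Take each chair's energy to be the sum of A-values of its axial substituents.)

K ≈ 35.1

C1 and C3 have the same parity, so for the trans isomer the two substituents are one axial and one equatorial in each chair.
Chair I (phenyl axial, hydroxyl equatorial): E = 2.90 kcal/mol; chair II (phenyl equatorial, hydroxyl axial): E = 0.97 kcal/mol.
ΔG = 1.93 kcal/mol between the two chairs.
K = exp(ΔG/RT) with R = 1.987×10⁻³ kcal mol⁻¹ K⁻¹ and T = 273 K gives K ≈ 35.1.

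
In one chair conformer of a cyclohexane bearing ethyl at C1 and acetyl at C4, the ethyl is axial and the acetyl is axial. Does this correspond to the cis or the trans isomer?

C1 and C4 have opposite parity, so their axial bonds point in opposite directions.
With opposite-parity carbons, two substituents on the same face are one axial and one equatorial; opposite faces give both axial or both equatorial.
Here the groups are axial/axial → opposite face → trans.

trans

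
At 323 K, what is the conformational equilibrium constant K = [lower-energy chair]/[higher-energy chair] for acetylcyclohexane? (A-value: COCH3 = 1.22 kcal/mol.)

K ≈ 6.69

One chair has the acetyl group axial (E = 1.22 kcal/mol) and the other has it equatorial (E = 0).
ΔG = 1.22 kcal/mol between the two chairs.
K = exp(ΔG/RT) with R = 1.987×10⁻³ kcal mol⁻¹ K⁻¹ and T = 323 K gives K ≈ 6.69.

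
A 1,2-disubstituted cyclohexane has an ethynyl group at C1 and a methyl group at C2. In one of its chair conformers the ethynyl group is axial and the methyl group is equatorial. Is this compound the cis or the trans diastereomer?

C1 and C2 have opposite parity, so their axial bonds point in opposite directions.
With opposite-parity carbons, two substituents on the same face are one axial and one equatorial; opposite faces give both axial or both equatorial.
Here the groups are axial/equatorial → same face → cis.

cis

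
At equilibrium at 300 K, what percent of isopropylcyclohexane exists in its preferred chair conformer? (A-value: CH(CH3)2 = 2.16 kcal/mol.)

One chair has the isopropyl group axial (E = 2.16 kcal/mol) and the other has it equatorial (E = 0).
ΔG = 2.16 kcal/mol between the two chairs.
K = exp(ΔG/RT) with R = 1.987×10⁻³ kcal mol⁻¹ K⁻¹ and T = 300 K gives K ≈ 37.5.
Fraction in the lower-energy chair = K/(K+1) = 97.4%.

97.4%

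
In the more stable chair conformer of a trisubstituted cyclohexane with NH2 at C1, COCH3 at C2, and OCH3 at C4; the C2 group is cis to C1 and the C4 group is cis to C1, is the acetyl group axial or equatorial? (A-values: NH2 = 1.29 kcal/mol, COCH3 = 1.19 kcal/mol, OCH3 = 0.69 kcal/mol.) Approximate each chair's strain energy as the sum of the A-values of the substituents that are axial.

equatorial

Chair I (amino axial, acetyl equatorial, methoxy equatorial): E = 1.29 kcal/mol.
Chair II (amino equatorial, acetyl axial, methoxy axial): E = 1.88 kcal/mol.
Chair I is the more stable (lower-energy) conformer, and in that chair the acetyl group is equatorial.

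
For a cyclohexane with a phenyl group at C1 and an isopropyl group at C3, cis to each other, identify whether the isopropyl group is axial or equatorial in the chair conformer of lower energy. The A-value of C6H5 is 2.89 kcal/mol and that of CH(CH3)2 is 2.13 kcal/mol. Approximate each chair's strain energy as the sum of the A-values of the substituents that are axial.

equatorial

C1 and C3 have the same parity, so for the cis isomer the two substituents are e,e in one chair and a,a in the other.
Chair I (phenyl axial, isopropyl axial): E = 5.02 kcal/mol.
Chair II (phenyl equatorial, isopropyl equatorial): E = 0.00 kcal/mol.
Chair II is the more stable (lower-energy) conformer, and in that chair the isopropyl group is equatorial.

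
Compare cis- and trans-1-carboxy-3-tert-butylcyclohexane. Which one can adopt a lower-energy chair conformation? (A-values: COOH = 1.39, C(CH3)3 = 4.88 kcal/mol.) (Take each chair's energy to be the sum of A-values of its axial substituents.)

At 1,3 positions (parity same): cis → (e,e or a,a); trans → (a,e or e,a).
Best chair for cis: E = 0.00 kcal/mol; best chair for trans: E = 1.39 kcal/mol.
The cis isomer is lower by 1.39 kcal/mol.

cis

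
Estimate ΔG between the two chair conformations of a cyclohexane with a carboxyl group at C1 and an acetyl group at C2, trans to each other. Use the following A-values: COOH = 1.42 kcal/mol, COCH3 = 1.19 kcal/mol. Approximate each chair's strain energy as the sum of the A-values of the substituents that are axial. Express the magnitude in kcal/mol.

C1 and C2 have opposite parity, so for the trans isomer the two substituents are e,e in one chair and a,a in the other.
Chair I (carboxyl axial, acetyl axial): E = 2.61 kcal/mol.
Chair II (carboxyl equatorial, acetyl equatorial): E = 0.00 kcal/mol.
ΔE = 2.61 − 0.00 = 2.61 kcal/mol; chair II is more stable.

2.61 kcal/mol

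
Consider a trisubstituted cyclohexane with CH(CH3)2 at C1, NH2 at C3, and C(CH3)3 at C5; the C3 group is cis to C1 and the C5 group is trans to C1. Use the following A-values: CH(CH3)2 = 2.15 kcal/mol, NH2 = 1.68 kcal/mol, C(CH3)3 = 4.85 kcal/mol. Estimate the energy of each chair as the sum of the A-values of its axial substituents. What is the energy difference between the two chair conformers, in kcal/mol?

Chair I (isopropyl axial, amino axial, tert-butyl equatorial): E = 3.83 kcal/mol.
Chair II (isopropyl equatorial, amino equatorial, tert-butyl axial): E = 4.85 kcal/mol.
ΔE = 4.85 − 3.83 = 1.02 kcal/mol; chair I is more stable.

1.02 kcal/mol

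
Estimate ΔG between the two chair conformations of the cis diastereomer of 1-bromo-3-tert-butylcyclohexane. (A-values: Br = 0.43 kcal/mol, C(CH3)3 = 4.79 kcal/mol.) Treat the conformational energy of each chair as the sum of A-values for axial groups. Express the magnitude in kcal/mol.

C1 and C3 have the same parity, so for the cis isomer the two substituents are e,e in one chair and a,a in the other.
Chair I (bromo axial, tert-butyl axial): E = 5.22 kcal/mol.
Chair II (bromo equatorial, tert-butyl equatorial): E = 0.00 kcal/mol.
ΔE = 5.22 − 0.00 = 5.22 kcal/mol; chair II is more stable.

5.22 kcal/mol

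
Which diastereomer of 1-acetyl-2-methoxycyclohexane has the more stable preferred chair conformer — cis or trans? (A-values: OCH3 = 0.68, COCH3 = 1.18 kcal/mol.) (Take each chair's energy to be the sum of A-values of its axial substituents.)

trans

At 1,2 positions (parity opposite): cis → (a,e or e,a); trans → (e,e or a,a).
Best chair for cis: E = 0.68 kcal/mol; best chair for trans: E = 0.00 kcal/mol.
The trans isomer is lower by 0.68 kcal/mol.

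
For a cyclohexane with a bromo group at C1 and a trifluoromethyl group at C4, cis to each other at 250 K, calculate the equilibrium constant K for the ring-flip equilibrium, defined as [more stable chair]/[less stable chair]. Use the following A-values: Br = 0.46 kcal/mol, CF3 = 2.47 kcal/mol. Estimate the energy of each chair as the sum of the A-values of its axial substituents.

C1 and C4 have opposite parity, so for the cis isomer the two substituents are one axial and one equatorial in each chair.
Chair I (bromo axial, trifluoromethyl equatorial): E = 0.46 kcal/mol; chair II (bromo equatorial, trifluoromethyl axial): E = 2.47 kcal/mol.
ΔG = 2.01 kcal/mol between the two chairs.
K = exp(ΔG/RT) with R = 1.987×10⁻³ kcal mol⁻¹ K⁻¹ and T = 250 K gives K ≈ 57.2.

K ≈ 57.2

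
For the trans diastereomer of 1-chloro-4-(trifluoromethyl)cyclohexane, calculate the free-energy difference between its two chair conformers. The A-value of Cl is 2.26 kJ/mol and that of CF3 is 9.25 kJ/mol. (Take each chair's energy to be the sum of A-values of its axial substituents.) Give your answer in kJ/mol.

11.51 kJ/mol

C1 and C4 have opposite parity, so for the trans isomer the two substituents are e,e in one chair and a,a in the other.
Chair I (chloro axial, trifluoromethyl axial): E = 11.51 kJ/mol.
Chair II (chloro equatorial, trifluoromethyl equatorial): E = 0.00 kJ/mol.
ΔE = 11.51 − 0.00 = 11.51 kJ/mol; chair II is more stable.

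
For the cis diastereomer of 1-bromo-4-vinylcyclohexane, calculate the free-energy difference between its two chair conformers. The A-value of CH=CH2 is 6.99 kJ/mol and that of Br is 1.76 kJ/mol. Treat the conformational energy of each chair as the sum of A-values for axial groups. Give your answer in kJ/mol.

5.23 kJ/mol

C1 and C4 have opposite parity, so for the cis isomer the two substituents are one axial and one equatorial in each chair.
Chair I (vinyl axial, bromo equatorial): E = 6.99 kJ/mol.
Chair II (vinyl equatorial, bromo axial): E = 1.76 kJ/mol.
ΔE = 6.99 − 1.76 = 5.23 kJ/mol; chair II is more stable.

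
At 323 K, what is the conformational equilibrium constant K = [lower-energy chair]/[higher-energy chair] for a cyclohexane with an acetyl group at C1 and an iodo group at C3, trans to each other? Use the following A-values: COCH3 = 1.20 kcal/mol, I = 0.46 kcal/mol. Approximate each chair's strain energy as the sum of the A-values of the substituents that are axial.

K ≈ 3.17

C1 and C3 have the same parity, so for the trans isomer the two substituents are one axial and one equatorial in each chair.
Chair I (acetyl axial, iodo equatorial): E = 1.20 kcal/mol; chair II (acetyl equatorial, iodo axial): E = 0.46 kcal/mol.
ΔG = 0.74 kcal/mol between the two chairs.
K = exp(ΔG/RT) with R = 1.987×10⁻³ kcal mol⁻¹ K⁻¹ and T = 323 K gives K ≈ 3.17.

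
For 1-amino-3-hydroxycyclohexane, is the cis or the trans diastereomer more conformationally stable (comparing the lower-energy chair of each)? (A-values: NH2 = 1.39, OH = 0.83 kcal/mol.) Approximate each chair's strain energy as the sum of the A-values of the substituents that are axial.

At 1,3 positions (parity same): cis → (e,e or a,a); trans → (a,e or e,a).
Best chair for cis: E = 0.00 kcal/mol; best chair for trans: E = 0.83 kcal/mol.
The cis isomer is lower by 0.83 kcal/mol.

cis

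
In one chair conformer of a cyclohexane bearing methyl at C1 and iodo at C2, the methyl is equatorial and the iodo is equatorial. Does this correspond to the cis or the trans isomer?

trans

C1 and C2 have opposite parity, so their axial bonds point in opposite directions.
With opposite-parity carbons, two substituents on the same face are one axial and one equatorial; opposite faces give both axial or both equatorial.
Here the groups are equatorial/equatorial → opposite face → trans.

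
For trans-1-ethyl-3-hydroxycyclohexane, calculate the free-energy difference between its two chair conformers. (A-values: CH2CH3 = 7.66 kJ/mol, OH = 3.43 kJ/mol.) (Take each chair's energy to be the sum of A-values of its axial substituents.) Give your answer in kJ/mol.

C1 and C3 have the same parity, so for the trans isomer the two substituents are one axial and one equatorial in each chair.
Chair I (ethyl axial, hydroxyl equatorial): E = 7.66 kJ/mol.
Chair II (ethyl equatorial, hydroxyl axial): E = 3.43 kJ/mol.
ΔE = 7.66 − 3.43 = 4.23 kJ/mol; chair II is more stable.

4.23 kJ/mol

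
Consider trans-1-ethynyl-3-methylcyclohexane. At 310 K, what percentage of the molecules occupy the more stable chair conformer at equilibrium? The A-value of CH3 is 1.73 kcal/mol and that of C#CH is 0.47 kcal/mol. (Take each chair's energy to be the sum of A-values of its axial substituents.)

C1 and C3 have the same parity, so for the trans isomer the two substituents are one axial and one equatorial in each chair.
Chair I (methyl axial, ethynyl equatorial): E = 1.73 kcal/mol; chair II (methyl equatorial, ethynyl axial): E = 0.47 kcal/mol.
ΔG = 1.26 kcal/mol between the two chairs.
K = exp(ΔG/RT) with R = 1.987×10⁻³ kcal mol⁻¹ K⁻¹ and T = 310 K gives K ≈ 7.73.
Fraction in the lower-energy chair = K/(K+1) = 88.5%.

88.5%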